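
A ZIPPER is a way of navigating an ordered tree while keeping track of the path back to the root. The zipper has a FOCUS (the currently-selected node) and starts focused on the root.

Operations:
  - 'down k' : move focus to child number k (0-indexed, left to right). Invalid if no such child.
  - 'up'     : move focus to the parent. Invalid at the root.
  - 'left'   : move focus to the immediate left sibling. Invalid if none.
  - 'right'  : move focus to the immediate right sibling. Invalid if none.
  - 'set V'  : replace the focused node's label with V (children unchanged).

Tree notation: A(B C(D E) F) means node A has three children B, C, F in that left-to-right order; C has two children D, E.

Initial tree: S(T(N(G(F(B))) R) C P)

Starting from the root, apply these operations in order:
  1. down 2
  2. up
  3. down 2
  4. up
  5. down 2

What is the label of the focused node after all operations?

Step 1 (down 2): focus=P path=2 depth=1 children=[] left=['T', 'C'] right=[] parent=S
Step 2 (up): focus=S path=root depth=0 children=['T', 'C', 'P'] (at root)
Step 3 (down 2): focus=P path=2 depth=1 children=[] left=['T', 'C'] right=[] parent=S
Step 4 (up): focus=S path=root depth=0 children=['T', 'C', 'P'] (at root)
Step 5 (down 2): focus=P path=2 depth=1 children=[] left=['T', 'C'] right=[] parent=S

Answer: P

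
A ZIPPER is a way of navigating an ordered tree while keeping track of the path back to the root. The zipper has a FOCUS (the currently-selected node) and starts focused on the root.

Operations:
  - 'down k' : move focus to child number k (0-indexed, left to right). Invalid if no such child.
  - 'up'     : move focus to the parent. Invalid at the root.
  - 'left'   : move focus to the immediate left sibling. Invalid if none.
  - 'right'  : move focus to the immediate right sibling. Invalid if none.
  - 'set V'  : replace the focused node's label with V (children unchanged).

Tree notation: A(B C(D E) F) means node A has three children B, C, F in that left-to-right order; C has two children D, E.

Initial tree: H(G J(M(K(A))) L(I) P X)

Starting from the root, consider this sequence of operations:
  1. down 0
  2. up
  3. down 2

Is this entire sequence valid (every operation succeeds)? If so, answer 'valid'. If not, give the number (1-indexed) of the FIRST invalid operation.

Answer: valid

Derivation:
Step 1 (down 0): focus=G path=0 depth=1 children=[] left=[] right=['J', 'L', 'P', 'X'] parent=H
Step 2 (up): focus=H path=root depth=0 children=['G', 'J', 'L', 'P', 'X'] (at root)
Step 3 (down 2): focus=L path=2 depth=1 children=['I'] left=['G', 'J'] right=['P', 'X'] parent=H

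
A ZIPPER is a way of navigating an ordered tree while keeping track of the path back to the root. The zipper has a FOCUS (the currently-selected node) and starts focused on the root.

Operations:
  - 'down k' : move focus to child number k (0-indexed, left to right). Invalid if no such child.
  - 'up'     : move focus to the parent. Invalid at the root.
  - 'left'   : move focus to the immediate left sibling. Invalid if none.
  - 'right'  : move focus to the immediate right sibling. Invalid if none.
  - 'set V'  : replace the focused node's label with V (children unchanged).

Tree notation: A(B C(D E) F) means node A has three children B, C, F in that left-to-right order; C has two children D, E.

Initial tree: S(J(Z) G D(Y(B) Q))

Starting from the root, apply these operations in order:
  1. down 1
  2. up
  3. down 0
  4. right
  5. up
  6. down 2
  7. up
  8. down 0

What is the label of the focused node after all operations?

Step 1 (down 1): focus=G path=1 depth=1 children=[] left=['J'] right=['D'] parent=S
Step 2 (up): focus=S path=root depth=0 children=['J', 'G', 'D'] (at root)
Step 3 (down 0): focus=J path=0 depth=1 children=['Z'] left=[] right=['G', 'D'] parent=S
Step 4 (right): focus=G path=1 depth=1 children=[] left=['J'] right=['D'] parent=S
Step 5 (up): focus=S path=root depth=0 children=['J', 'G', 'D'] (at root)
Step 6 (down 2): focus=D path=2 depth=1 children=['Y', 'Q'] left=['J', 'G'] right=[] parent=S
Step 7 (up): focus=S path=root depth=0 children=['J', 'G', 'D'] (at root)
Step 8 (down 0): focus=J path=0 depth=1 children=['Z'] left=[] right=['G', 'D'] parent=S

Answer: J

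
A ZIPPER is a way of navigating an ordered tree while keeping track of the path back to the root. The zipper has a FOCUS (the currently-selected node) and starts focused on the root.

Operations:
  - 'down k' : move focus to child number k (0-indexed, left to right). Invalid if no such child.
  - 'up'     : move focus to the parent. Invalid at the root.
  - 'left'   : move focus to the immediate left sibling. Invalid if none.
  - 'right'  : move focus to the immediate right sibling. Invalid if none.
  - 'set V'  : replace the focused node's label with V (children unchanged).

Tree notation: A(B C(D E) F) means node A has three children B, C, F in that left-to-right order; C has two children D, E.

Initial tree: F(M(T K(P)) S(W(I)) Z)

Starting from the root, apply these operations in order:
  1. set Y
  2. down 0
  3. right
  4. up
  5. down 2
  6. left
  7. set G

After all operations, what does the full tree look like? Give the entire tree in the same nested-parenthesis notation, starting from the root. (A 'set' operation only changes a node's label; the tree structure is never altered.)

Step 1 (set Y): focus=Y path=root depth=0 children=['M', 'S', 'Z'] (at root)
Step 2 (down 0): focus=M path=0 depth=1 children=['T', 'K'] left=[] right=['S', 'Z'] parent=Y
Step 3 (right): focus=S path=1 depth=1 children=['W'] left=['M'] right=['Z'] parent=Y
Step 4 (up): focus=Y path=root depth=0 children=['M', 'S', 'Z'] (at root)
Step 5 (down 2): focus=Z path=2 depth=1 children=[] left=['M', 'S'] right=[] parent=Y
Step 6 (left): focus=S path=1 depth=1 children=['W'] left=['M'] right=['Z'] parent=Y
Step 7 (set G): focus=G path=1 depth=1 children=['W'] left=['M'] right=['Z'] parent=Y

Answer: Y(M(T K(P)) G(W(I)) Z)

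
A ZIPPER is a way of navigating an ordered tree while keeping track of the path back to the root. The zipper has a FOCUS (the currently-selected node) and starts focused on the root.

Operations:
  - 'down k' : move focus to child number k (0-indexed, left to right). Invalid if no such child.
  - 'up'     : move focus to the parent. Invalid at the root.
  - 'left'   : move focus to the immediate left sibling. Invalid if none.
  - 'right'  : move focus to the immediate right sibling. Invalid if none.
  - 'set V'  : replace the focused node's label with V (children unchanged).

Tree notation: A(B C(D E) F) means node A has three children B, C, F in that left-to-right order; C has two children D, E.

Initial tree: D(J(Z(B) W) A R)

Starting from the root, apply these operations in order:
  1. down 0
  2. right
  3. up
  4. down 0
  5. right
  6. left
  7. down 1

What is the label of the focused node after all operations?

Answer: W

Derivation:
Step 1 (down 0): focus=J path=0 depth=1 children=['Z', 'W'] left=[] right=['A', 'R'] parent=D
Step 2 (right): focus=A path=1 depth=1 children=[] left=['J'] right=['R'] parent=D
Step 3 (up): focus=D path=root depth=0 children=['J', 'A', 'R'] (at root)
Step 4 (down 0): focus=J path=0 depth=1 children=['Z', 'W'] left=[] right=['A', 'R'] parent=D
Step 5 (right): focus=A path=1 depth=1 children=[] left=['J'] right=['R'] parent=D
Step 6 (left): focus=J path=0 depth=1 children=['Z', 'W'] left=[] right=['A', 'R'] parent=D
Step 7 (down 1): focus=W path=0/1 depth=2 children=[] left=['Z'] right=[] parent=J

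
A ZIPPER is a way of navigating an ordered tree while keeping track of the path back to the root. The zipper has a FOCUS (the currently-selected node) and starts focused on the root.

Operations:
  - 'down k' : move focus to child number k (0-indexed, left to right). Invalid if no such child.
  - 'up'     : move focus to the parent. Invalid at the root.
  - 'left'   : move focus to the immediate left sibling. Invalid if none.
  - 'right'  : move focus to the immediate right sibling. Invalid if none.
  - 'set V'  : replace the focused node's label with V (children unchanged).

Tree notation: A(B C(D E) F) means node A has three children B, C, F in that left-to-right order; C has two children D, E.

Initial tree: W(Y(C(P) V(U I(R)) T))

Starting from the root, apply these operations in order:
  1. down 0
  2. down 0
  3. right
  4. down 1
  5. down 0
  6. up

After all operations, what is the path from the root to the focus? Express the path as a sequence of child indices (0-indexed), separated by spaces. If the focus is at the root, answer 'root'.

Step 1 (down 0): focus=Y path=0 depth=1 children=['C', 'V', 'T'] left=[] right=[] parent=W
Step 2 (down 0): focus=C path=0/0 depth=2 children=['P'] left=[] right=['V', 'T'] parent=Y
Step 3 (right): focus=V path=0/1 depth=2 children=['U', 'I'] left=['C'] right=['T'] parent=Y
Step 4 (down 1): focus=I path=0/1/1 depth=3 children=['R'] left=['U'] right=[] parent=V
Step 5 (down 0): focus=R path=0/1/1/0 depth=4 children=[] left=[] right=[] parent=I
Step 6 (up): focus=I path=0/1/1 depth=3 children=['R'] left=['U'] right=[] parent=V

Answer: 0 1 1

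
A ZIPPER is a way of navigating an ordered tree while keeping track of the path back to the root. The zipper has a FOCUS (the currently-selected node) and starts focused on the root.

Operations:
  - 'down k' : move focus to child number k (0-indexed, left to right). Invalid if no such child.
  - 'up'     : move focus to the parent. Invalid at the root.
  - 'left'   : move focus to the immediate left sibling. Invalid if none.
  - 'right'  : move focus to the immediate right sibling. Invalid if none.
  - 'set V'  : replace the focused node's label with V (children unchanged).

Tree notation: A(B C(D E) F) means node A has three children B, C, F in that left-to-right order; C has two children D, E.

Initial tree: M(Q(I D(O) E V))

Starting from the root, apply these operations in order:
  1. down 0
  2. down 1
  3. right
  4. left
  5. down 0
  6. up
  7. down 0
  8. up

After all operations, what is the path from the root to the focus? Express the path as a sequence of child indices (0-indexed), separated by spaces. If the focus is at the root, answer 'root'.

Answer: 0 1

Derivation:
Step 1 (down 0): focus=Q path=0 depth=1 children=['I', 'D', 'E', 'V'] left=[] right=[] parent=M
Step 2 (down 1): focus=D path=0/1 depth=2 children=['O'] left=['I'] right=['E', 'V'] parent=Q
Step 3 (right): focus=E path=0/2 depth=2 children=[] left=['I', 'D'] right=['V'] parent=Q
Step 4 (left): focus=D path=0/1 depth=2 children=['O'] left=['I'] right=['E', 'V'] parent=Q
Step 5 (down 0): focus=O path=0/1/0 depth=3 children=[] left=[] right=[] parent=D
Step 6 (up): focus=D path=0/1 depth=2 children=['O'] left=['I'] right=['E', 'V'] parent=Q
Step 7 (down 0): focus=O path=0/1/0 depth=3 children=[] left=[] right=[] parent=D
Step 8 (up): focus=D path=0/1 depth=2 children=['O'] left=['I'] right=['E', 'V'] parent=Q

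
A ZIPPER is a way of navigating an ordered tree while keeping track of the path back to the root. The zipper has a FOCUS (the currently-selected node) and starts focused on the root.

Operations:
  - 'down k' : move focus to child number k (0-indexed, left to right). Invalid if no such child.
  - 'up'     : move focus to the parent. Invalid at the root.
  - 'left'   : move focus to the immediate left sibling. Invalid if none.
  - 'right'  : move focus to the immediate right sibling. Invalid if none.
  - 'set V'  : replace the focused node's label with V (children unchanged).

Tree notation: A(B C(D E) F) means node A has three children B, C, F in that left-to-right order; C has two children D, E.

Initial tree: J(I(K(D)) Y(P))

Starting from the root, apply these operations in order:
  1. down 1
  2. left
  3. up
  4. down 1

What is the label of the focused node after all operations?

Answer: Y

Derivation:
Step 1 (down 1): focus=Y path=1 depth=1 children=['P'] left=['I'] right=[] parent=J
Step 2 (left): focus=I path=0 depth=1 children=['K'] left=[] right=['Y'] parent=J
Step 3 (up): focus=J path=root depth=0 children=['I', 'Y'] (at root)
Step 4 (down 1): focus=Y path=1 depth=1 children=['P'] left=['I'] right=[] parent=J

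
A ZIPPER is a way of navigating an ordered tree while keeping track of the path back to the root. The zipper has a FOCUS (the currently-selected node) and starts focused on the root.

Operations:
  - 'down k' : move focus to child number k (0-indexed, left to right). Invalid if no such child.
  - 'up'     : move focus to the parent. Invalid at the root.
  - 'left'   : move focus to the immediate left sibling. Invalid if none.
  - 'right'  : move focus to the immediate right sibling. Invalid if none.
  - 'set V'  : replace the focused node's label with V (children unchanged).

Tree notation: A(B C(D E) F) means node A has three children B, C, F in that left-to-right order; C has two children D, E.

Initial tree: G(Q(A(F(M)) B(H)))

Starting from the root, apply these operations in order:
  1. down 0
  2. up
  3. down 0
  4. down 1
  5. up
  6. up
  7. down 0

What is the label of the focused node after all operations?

Answer: Q

Derivation:
Step 1 (down 0): focus=Q path=0 depth=1 children=['A', 'B'] left=[] right=[] parent=G
Step 2 (up): focus=G path=root depth=0 children=['Q'] (at root)
Step 3 (down 0): focus=Q path=0 depth=1 children=['A', 'B'] left=[] right=[] parent=G
Step 4 (down 1): focus=B path=0/1 depth=2 children=['H'] left=['A'] right=[] parent=Q
Step 5 (up): focus=Q path=0 depth=1 children=['A', 'B'] left=[] right=[] parent=G
Step 6 (up): focus=G path=root depth=0 children=['Q'] (at root)
Step 7 (down 0): focus=Q path=0 depth=1 children=['A', 'B'] left=[] right=[] parent=G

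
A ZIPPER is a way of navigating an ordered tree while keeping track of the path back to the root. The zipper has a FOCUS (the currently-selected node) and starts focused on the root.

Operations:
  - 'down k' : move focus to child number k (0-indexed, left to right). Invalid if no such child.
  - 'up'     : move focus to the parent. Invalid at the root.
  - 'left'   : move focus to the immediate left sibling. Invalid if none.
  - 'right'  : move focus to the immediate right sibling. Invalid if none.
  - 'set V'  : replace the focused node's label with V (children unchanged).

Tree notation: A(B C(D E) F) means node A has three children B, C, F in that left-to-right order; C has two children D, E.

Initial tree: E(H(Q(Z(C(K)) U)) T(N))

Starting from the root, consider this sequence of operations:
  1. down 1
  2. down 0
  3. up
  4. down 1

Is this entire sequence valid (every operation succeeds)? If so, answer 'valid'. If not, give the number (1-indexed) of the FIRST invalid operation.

Answer: 4

Derivation:
Step 1 (down 1): focus=T path=1 depth=1 children=['N'] left=['H'] right=[] parent=E
Step 2 (down 0): focus=N path=1/0 depth=2 children=[] left=[] right=[] parent=T
Step 3 (up): focus=T path=1 depth=1 children=['N'] left=['H'] right=[] parent=E
Step 4 (down 1): INVALID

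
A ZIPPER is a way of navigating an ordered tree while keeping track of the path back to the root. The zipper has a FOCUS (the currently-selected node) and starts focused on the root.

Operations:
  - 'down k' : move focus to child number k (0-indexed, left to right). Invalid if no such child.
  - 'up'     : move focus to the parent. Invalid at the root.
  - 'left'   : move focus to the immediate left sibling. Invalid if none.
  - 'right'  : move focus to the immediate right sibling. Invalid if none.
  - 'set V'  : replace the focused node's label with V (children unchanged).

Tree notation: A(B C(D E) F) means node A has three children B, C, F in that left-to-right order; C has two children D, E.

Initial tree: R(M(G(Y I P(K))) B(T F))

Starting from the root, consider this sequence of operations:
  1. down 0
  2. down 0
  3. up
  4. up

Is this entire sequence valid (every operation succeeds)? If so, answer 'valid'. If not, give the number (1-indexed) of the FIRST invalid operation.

Answer: valid

Derivation:
Step 1 (down 0): focus=M path=0 depth=1 children=['G'] left=[] right=['B'] parent=R
Step 2 (down 0): focus=G path=0/0 depth=2 children=['Y', 'I', 'P'] left=[] right=[] parent=M
Step 3 (up): focus=M path=0 depth=1 children=['G'] left=[] right=['B'] parent=R
Step 4 (up): focus=R path=root depth=0 children=['M', 'B'] (at root)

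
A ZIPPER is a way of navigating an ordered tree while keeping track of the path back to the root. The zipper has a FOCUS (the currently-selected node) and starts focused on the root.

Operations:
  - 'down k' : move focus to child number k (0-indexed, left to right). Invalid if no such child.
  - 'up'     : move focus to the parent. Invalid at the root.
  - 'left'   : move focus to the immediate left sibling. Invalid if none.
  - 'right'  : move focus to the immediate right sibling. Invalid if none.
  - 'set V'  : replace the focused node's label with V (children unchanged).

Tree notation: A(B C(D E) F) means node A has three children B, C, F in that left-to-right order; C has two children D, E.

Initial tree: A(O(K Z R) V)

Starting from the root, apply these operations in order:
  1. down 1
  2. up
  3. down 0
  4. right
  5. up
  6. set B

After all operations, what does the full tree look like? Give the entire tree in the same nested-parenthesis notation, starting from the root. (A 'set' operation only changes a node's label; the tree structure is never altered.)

Step 1 (down 1): focus=V path=1 depth=1 children=[] left=['O'] right=[] parent=A
Step 2 (up): focus=A path=root depth=0 children=['O', 'V'] (at root)
Step 3 (down 0): focus=O path=0 depth=1 children=['K', 'Z', 'R'] left=[] right=['V'] parent=A
Step 4 (right): focus=V path=1 depth=1 children=[] left=['O'] right=[] parent=A
Step 5 (up): focus=A path=root depth=0 children=['O', 'V'] (at root)
Step 6 (set B): focus=B path=root depth=0 children=['O', 'V'] (at root)

Answer: B(O(K Z R) V)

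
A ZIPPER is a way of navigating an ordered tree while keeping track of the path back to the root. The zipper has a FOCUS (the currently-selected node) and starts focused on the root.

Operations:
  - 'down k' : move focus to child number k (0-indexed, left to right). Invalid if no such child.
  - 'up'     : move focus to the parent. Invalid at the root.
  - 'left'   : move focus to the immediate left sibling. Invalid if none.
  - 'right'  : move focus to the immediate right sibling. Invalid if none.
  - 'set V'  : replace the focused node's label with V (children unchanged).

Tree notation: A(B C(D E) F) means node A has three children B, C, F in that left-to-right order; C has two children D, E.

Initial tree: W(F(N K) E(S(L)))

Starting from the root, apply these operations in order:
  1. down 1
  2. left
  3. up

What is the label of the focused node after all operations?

Step 1 (down 1): focus=E path=1 depth=1 children=['S'] left=['F'] right=[] parent=W
Step 2 (left): focus=F path=0 depth=1 children=['N', 'K'] left=[] right=['E'] parent=W
Step 3 (up): focus=W path=root depth=0 children=['F', 'E'] (at root)

Answer: W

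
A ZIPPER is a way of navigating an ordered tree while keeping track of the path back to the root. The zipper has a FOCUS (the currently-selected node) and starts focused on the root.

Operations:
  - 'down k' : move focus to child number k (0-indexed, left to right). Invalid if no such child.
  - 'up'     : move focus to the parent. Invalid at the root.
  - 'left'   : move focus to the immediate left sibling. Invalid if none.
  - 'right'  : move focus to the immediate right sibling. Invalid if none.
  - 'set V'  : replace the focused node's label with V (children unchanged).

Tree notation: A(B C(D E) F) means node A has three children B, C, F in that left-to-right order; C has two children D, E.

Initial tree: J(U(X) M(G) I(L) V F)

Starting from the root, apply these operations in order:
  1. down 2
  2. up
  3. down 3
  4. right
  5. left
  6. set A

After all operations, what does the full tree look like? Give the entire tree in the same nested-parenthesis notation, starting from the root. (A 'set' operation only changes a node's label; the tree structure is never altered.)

Answer: J(U(X) M(G) I(L) A F)

Derivation:
Step 1 (down 2): focus=I path=2 depth=1 children=['L'] left=['U', 'M'] right=['V', 'F'] parent=J
Step 2 (up): focus=J path=root depth=0 children=['U', 'M', 'I', 'V', 'F'] (at root)
Step 3 (down 3): focus=V path=3 depth=1 children=[] left=['U', 'M', 'I'] right=['F'] parent=J
Step 4 (right): focus=F path=4 depth=1 children=[] left=['U', 'M', 'I', 'V'] right=[] parent=J
Step 5 (left): focus=V path=3 depth=1 children=[] left=['U', 'M', 'I'] right=['F'] parent=J
Step 6 (set A): focus=A path=3 depth=1 children=[] left=['U', 'M', 'I'] right=['F'] parent=J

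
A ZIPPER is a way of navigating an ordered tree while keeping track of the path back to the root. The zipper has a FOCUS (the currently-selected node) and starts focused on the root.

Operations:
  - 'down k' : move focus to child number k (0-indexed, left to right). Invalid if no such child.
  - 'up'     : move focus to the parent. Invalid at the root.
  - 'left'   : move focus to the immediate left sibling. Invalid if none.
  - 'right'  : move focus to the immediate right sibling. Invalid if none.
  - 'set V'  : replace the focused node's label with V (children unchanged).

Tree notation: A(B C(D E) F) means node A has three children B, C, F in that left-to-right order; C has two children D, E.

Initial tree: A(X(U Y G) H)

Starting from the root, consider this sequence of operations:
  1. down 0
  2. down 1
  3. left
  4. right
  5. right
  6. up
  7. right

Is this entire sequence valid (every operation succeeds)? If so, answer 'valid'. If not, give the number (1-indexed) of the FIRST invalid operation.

Answer: valid

Derivation:
Step 1 (down 0): focus=X path=0 depth=1 children=['U', 'Y', 'G'] left=[] right=['H'] parent=A
Step 2 (down 1): focus=Y path=0/1 depth=2 children=[] left=['U'] right=['G'] parent=X
Step 3 (left): focus=U path=0/0 depth=2 children=[] left=[] right=['Y', 'G'] parent=X
Step 4 (right): focus=Y path=0/1 depth=2 children=[] left=['U'] right=['G'] parent=X
Step 5 (right): focus=G path=0/2 depth=2 children=[] left=['U', 'Y'] right=[] parent=X
Step 6 (up): focus=X path=0 depth=1 children=['U', 'Y', 'G'] left=[] right=['H'] parent=A
Step 7 (right): focus=H path=1 depth=1 children=[] left=['X'] right=[] parent=A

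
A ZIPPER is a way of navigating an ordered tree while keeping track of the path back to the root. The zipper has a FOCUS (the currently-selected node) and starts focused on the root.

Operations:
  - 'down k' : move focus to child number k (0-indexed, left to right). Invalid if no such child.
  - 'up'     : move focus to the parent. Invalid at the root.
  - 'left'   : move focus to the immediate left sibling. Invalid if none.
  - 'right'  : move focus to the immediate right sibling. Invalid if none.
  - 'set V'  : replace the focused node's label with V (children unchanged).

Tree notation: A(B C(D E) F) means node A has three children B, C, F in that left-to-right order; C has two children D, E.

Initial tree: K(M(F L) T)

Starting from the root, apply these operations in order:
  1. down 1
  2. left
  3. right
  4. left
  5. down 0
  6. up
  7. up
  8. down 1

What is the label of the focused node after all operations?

Step 1 (down 1): focus=T path=1 depth=1 children=[] left=['M'] right=[] parent=K
Step 2 (left): focus=M path=0 depth=1 children=['F', 'L'] left=[] right=['T'] parent=K
Step 3 (right): focus=T path=1 depth=1 children=[] left=['M'] right=[] parent=K
Step 4 (left): focus=M path=0 depth=1 children=['F', 'L'] left=[] right=['T'] parent=K
Step 5 (down 0): focus=F path=0/0 depth=2 children=[] left=[] right=['L'] parent=M
Step 6 (up): focus=M path=0 depth=1 children=['F', 'L'] left=[] right=['T'] parent=K
Step 7 (up): focus=K path=root depth=0 children=['M', 'T'] (at root)
Step 8 (down 1): focus=T path=1 depth=1 children=[] left=['M'] right=[] parent=K

Answer: T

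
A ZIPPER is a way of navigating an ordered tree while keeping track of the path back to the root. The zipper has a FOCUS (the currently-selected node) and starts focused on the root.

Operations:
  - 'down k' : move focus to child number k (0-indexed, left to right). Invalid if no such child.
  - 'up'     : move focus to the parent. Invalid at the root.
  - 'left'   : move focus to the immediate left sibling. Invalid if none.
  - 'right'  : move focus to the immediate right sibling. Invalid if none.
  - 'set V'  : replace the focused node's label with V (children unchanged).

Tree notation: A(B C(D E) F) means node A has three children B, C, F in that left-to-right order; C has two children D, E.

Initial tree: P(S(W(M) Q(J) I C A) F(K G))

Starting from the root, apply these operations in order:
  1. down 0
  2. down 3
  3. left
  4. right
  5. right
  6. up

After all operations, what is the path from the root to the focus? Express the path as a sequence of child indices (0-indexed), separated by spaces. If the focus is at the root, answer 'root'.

Step 1 (down 0): focus=S path=0 depth=1 children=['W', 'Q', 'I', 'C', 'A'] left=[] right=['F'] parent=P
Step 2 (down 3): focus=C path=0/3 depth=2 children=[] left=['W', 'Q', 'I'] right=['A'] parent=S
Step 3 (left): focus=I path=0/2 depth=2 children=[] left=['W', 'Q'] right=['C', 'A'] parent=S
Step 4 (right): focus=C path=0/3 depth=2 children=[] left=['W', 'Q', 'I'] right=['A'] parent=S
Step 5 (right): focus=A path=0/4 depth=2 children=[] left=['W', 'Q', 'I', 'C'] right=[] parent=S
Step 6 (up): focus=S path=0 depth=1 children=['W', 'Q', 'I', 'C', 'A'] left=[] right=['F'] parent=P

Answer: 0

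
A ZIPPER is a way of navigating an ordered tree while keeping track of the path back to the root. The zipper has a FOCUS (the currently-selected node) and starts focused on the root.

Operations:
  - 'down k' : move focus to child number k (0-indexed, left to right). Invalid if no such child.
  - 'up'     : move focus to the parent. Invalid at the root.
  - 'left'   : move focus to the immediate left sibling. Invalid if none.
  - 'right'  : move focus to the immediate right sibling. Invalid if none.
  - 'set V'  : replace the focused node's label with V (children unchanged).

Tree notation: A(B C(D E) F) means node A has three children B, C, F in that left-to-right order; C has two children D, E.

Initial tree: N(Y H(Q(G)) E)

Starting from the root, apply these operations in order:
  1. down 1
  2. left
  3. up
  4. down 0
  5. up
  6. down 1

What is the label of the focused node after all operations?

Answer: H

Derivation:
Step 1 (down 1): focus=H path=1 depth=1 children=['Q'] left=['Y'] right=['E'] parent=N
Step 2 (left): focus=Y path=0 depth=1 children=[] left=[] right=['H', 'E'] parent=N
Step 3 (up): focus=N path=root depth=0 children=['Y', 'H', 'E'] (at root)
Step 4 (down 0): focus=Y path=0 depth=1 children=[] left=[] right=['H', 'E'] parent=N
Step 5 (up): focus=N path=root depth=0 children=['Y', 'H', 'E'] (at root)
Step 6 (down 1): focus=H path=1 depth=1 children=['Q'] left=['Y'] right=['E'] parent=N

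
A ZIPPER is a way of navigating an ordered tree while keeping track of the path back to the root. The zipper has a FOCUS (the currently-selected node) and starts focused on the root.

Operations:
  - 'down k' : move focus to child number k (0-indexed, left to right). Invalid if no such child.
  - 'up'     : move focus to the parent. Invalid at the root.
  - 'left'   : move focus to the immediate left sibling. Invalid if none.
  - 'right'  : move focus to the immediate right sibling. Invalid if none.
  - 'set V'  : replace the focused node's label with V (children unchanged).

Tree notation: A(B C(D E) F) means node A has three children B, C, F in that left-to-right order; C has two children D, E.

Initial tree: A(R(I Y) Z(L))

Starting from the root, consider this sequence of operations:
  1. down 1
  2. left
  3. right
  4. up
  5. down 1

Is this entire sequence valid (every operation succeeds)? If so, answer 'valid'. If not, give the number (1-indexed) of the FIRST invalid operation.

Answer: valid

Derivation:
Step 1 (down 1): focus=Z path=1 depth=1 children=['L'] left=['R'] right=[] parent=A
Step 2 (left): focus=R path=0 depth=1 children=['I', 'Y'] left=[] right=['Z'] parent=A
Step 3 (right): focus=Z path=1 depth=1 children=['L'] left=['R'] right=[] parent=A
Step 4 (up): focus=A path=root depth=0 children=['R', 'Z'] (at root)
Step 5 (down 1): focus=Z path=1 depth=1 children=['L'] left=['R'] right=[] parent=A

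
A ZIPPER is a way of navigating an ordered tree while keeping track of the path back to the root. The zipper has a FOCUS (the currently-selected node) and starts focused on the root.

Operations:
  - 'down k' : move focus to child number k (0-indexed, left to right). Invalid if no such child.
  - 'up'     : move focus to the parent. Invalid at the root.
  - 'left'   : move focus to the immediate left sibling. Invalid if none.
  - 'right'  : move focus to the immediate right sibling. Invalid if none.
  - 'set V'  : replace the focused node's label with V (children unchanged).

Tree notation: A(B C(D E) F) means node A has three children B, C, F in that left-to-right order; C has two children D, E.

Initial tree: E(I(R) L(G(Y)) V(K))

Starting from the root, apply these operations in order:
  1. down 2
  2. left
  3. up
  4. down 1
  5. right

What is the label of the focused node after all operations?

Answer: V

Derivation:
Step 1 (down 2): focus=V path=2 depth=1 children=['K'] left=['I', 'L'] right=[] parent=E
Step 2 (left): focus=L path=1 depth=1 children=['G'] left=['I'] right=['V'] parent=E
Step 3 (up): focus=E path=root depth=0 children=['I', 'L', 'V'] (at root)
Step 4 (down 1): focus=L path=1 depth=1 children=['G'] left=['I'] right=['V'] parent=E
Step 5 (right): focus=V path=2 depth=1 children=['K'] left=['I', 'L'] right=[] parent=E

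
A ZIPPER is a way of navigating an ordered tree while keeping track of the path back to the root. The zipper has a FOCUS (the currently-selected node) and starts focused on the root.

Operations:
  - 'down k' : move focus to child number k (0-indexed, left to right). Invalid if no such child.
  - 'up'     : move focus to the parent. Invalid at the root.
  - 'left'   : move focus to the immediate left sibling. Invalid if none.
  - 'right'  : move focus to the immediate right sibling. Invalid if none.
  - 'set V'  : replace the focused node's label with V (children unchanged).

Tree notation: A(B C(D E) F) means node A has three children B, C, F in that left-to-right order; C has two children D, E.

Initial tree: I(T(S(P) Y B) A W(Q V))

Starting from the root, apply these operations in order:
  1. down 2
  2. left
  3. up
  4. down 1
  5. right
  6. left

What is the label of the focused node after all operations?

Step 1 (down 2): focus=W path=2 depth=1 children=['Q', 'V'] left=['T', 'A'] right=[] parent=I
Step 2 (left): focus=A path=1 depth=1 children=[] left=['T'] right=['W'] parent=I
Step 3 (up): focus=I path=root depth=0 children=['T', 'A', 'W'] (at root)
Step 4 (down 1): focus=A path=1 depth=1 children=[] left=['T'] right=['W'] parent=I
Step 5 (right): focus=W path=2 depth=1 children=['Q', 'V'] left=['T', 'A'] right=[] parent=I
Step 6 (left): focus=A path=1 depth=1 children=[] left=['T'] right=['W'] parent=I

Answer: A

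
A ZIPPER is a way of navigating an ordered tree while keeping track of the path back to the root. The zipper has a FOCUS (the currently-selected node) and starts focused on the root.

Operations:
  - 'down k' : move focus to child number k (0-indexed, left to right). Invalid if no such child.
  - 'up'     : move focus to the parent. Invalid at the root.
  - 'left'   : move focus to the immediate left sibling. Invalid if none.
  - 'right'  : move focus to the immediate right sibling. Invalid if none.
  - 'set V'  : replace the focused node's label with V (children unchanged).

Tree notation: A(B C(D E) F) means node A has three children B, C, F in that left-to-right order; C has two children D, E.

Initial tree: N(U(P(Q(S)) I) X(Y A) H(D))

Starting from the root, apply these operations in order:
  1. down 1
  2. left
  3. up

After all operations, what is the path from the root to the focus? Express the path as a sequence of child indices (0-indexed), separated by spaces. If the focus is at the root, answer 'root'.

Step 1 (down 1): focus=X path=1 depth=1 children=['Y', 'A'] left=['U'] right=['H'] parent=N
Step 2 (left): focus=U path=0 depth=1 children=['P', 'I'] left=[] right=['X', 'H'] parent=N
Step 3 (up): focus=N path=root depth=0 children=['U', 'X', 'H'] (at root)

Answer: root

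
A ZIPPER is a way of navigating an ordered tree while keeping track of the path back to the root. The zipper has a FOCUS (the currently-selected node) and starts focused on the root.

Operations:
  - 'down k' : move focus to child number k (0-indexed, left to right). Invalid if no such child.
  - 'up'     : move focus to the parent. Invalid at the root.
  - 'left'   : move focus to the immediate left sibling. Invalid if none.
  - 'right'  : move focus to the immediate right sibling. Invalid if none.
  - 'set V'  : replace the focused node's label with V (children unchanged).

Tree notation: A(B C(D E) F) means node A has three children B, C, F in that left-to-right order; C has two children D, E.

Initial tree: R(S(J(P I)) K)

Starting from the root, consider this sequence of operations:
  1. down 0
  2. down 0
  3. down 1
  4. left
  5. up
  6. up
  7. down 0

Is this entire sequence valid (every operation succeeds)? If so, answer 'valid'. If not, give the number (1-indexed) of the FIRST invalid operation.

Answer: valid

Derivation:
Step 1 (down 0): focus=S path=0 depth=1 children=['J'] left=[] right=['K'] parent=R
Step 2 (down 0): focus=J path=0/0 depth=2 children=['P', 'I'] left=[] right=[] parent=S
Step 3 (down 1): focus=I path=0/0/1 depth=3 children=[] left=['P'] right=[] parent=J
Step 4 (left): focus=P path=0/0/0 depth=3 children=[] left=[] right=['I'] parent=J
Step 5 (up): focus=J path=0/0 depth=2 children=['P', 'I'] left=[] right=[] parent=S
Step 6 (up): focus=S path=0 depth=1 children=['J'] left=[] right=['K'] parent=R
Step 7 (down 0): focus=J path=0/0 depth=2 children=['P', 'I'] left=[] right=[] parent=S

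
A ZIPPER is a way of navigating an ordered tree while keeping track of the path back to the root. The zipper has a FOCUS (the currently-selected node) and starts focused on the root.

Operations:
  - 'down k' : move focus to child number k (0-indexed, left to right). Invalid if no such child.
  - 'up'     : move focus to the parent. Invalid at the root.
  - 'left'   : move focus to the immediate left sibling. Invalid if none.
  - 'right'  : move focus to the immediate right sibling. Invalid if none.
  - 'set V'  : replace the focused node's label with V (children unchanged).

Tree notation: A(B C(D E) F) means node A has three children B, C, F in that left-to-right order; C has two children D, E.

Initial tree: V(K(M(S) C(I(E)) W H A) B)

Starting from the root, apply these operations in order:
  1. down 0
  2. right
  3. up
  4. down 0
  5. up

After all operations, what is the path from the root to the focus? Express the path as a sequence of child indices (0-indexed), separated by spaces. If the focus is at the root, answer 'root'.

Answer: root

Derivation:
Step 1 (down 0): focus=K path=0 depth=1 children=['M', 'C', 'W', 'H', 'A'] left=[] right=['B'] parent=V
Step 2 (right): focus=B path=1 depth=1 children=[] left=['K'] right=[] parent=V
Step 3 (up): focus=V path=root depth=0 children=['K', 'B'] (at root)
Step 4 (down 0): focus=K path=0 depth=1 children=['M', 'C', 'W', 'H', 'A'] left=[] right=['B'] parent=V
Step 5 (up): focus=V path=root depth=0 children=['K', 'B'] (at root)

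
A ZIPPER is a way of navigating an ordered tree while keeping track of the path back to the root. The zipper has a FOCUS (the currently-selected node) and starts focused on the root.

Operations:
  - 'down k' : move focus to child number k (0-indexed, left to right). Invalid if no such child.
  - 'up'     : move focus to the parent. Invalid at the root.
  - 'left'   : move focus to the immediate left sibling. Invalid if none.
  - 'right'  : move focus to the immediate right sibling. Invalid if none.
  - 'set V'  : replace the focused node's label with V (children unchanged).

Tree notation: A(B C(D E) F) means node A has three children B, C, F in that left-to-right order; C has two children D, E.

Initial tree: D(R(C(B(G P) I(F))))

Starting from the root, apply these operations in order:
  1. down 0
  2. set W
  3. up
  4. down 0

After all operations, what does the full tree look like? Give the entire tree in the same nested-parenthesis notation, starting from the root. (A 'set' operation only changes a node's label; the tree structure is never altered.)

Answer: D(W(C(B(G P) I(F))))

Derivation:
Step 1 (down 0): focus=R path=0 depth=1 children=['C'] left=[] right=[] parent=D
Step 2 (set W): focus=W path=0 depth=1 children=['C'] left=[] right=[] parent=D
Step 3 (up): focus=D path=root depth=0 children=['W'] (at root)
Step 4 (down 0): focus=W path=0 depth=1 children=['C'] left=[] right=[] parent=D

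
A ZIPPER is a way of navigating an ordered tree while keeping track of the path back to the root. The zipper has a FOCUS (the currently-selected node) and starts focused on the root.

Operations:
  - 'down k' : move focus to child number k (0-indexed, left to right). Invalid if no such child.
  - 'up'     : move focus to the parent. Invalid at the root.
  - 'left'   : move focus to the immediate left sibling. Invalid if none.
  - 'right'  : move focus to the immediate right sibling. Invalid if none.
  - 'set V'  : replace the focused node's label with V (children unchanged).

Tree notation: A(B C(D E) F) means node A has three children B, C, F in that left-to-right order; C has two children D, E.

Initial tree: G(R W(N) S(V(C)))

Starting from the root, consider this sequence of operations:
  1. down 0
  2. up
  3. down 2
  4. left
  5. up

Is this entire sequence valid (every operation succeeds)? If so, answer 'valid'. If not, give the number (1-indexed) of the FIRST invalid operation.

Step 1 (down 0): focus=R path=0 depth=1 children=[] left=[] right=['W', 'S'] parent=G
Step 2 (up): focus=G path=root depth=0 children=['R', 'W', 'S'] (at root)
Step 3 (down 2): focus=S path=2 depth=1 children=['V'] left=['R', 'W'] right=[] parent=G
Step 4 (left): focus=W path=1 depth=1 children=['N'] left=['R'] right=['S'] parent=G
Step 5 (up): focus=G path=root depth=0 children=['R', 'W', 'S'] (at root)

Answer: valid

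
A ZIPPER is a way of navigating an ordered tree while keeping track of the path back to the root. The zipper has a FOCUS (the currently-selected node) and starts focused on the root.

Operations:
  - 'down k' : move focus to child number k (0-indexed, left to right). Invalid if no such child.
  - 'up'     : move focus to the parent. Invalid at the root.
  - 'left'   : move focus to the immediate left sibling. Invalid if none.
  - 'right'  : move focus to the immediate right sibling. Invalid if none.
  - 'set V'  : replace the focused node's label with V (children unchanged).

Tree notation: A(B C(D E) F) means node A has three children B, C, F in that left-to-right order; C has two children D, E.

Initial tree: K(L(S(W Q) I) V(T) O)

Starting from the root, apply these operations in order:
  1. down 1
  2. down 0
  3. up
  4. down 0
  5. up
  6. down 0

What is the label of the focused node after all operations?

Answer: T

Derivation:
Step 1 (down 1): focus=V path=1 depth=1 children=['T'] left=['L'] right=['O'] parent=K
Step 2 (down 0): focus=T path=1/0 depth=2 children=[] left=[] right=[] parent=V
Step 3 (up): focus=V path=1 depth=1 children=['T'] left=['L'] right=['O'] parent=K
Step 4 (down 0): focus=T path=1/0 depth=2 children=[] left=[] right=[] parent=V
Step 5 (up): focus=V path=1 depth=1 children=['T'] left=['L'] right=['O'] parent=K
Step 6 (down 0): focus=T path=1/0 depth=2 children=[] left=[] right=[] parent=V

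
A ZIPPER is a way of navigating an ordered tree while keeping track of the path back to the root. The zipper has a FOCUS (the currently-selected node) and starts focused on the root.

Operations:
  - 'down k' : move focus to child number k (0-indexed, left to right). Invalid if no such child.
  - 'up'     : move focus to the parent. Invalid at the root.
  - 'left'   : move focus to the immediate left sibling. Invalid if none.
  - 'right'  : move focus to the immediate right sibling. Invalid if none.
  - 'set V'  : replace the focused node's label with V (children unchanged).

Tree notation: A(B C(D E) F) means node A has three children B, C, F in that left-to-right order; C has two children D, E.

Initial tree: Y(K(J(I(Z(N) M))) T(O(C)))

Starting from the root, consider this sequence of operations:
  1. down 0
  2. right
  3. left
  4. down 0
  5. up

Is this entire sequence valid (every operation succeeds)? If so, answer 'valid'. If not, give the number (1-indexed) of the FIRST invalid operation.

Step 1 (down 0): focus=K path=0 depth=1 children=['J'] left=[] right=['T'] parent=Y
Step 2 (right): focus=T path=1 depth=1 children=['O'] left=['K'] right=[] parent=Y
Step 3 (left): focus=K path=0 depth=1 children=['J'] left=[] right=['T'] parent=Y
Step 4 (down 0): focus=J path=0/0 depth=2 children=['I'] left=[] right=[] parent=K
Step 5 (up): focus=K path=0 depth=1 children=['J'] left=[] right=['T'] parent=Y

Answer: valid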